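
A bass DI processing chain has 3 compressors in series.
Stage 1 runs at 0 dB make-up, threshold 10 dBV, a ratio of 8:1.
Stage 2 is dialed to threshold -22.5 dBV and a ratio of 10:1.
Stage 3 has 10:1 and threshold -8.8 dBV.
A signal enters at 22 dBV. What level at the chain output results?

Stage 1: 22 dBV is 12 dB over 10 dBV; at 8:1 that becomes 1.5 dB over, giving 11.5 dBV.
Stage 2: 34 dB above -22.5 dBV, reduced 10:1 to 3.4 dB above → -19.1 dBV.
Stage 3: -19.1 dBV is at or below the -8.8 dBV threshold — no compression; output -19.1 dBV.

-19.1 dBV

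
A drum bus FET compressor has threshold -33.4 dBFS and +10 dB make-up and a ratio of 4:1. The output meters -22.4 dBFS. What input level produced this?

Before make-up, the level was -22.4 − 10 = -32.4 dBFS.
That's 1 dB above the -33.4 dBFS threshold.
Undo the ratio: input overshoot = 1 × 4 = 4 dB, giving input = -29.4 dBFS.

-29.4 dBFS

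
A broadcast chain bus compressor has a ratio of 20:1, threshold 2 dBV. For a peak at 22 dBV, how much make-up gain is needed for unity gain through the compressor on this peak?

Overshoot 20 dB → 20/20 = 1 dB after compression, so the compressed level is 2 + 1 = 3 dBV.
Make-up = target − compressed = 22 − 3 = 19 dB.

19 dB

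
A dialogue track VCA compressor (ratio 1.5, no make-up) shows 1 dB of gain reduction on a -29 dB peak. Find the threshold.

Let T be the threshold. Output overshoot = (input overshoot)/R, so -30 − T = (-29 − T)/1.5.
1.5·(-30 − T) = -29 − T → 0.5·T = -45 − (-29) = -16.
T = -16/0.5 = -32 dB.

-32 dB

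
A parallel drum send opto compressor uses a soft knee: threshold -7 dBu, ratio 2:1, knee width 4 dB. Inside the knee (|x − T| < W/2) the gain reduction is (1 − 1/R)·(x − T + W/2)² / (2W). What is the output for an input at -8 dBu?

x − T + W/2 = -8 − (-7) + 2 = 1.
GR = (1 − 1/2) × 1² / 8 = 0.5 × 1 / 8 = 0.0625 dB.
Output = -8 − 0.0625 = -8.0625 dBu.

-8.0625 dBu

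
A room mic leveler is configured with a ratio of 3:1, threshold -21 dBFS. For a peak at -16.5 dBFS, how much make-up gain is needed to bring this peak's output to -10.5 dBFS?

Without make-up, output = threshold + overshoot/3 = -21 + 1.5 = -19.5 dBFS.
Gap to target: 9 dB.

9 dB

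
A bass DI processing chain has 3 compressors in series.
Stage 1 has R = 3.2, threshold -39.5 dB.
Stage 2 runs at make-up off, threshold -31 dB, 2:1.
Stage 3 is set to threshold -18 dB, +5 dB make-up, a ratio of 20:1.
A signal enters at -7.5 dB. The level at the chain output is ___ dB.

Stage 1: 32 dB above -39.5 dB, reduced 3.2:1 to 10 dB above → -29.5 dB.
Stage 2: 1.5 dB above -31 dB, reduced 2:1 to 0.75 dB above → -30.25 dB.
Stage 3: -30.25 dB is at or below the -18 dB threshold — no compression; make-up brings it to -25.25 dB.

-25.25 dB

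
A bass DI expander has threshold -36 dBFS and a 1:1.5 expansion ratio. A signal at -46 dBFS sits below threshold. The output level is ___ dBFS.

-51 dBFS

The input is 10 dB below the -36 dBFS threshold.
A 1:1.5 expander multiplies undershoot by 1.5: 10 × 1.5 = 15 dB below threshold.
Output = -36 − 15 = -51 dBFS.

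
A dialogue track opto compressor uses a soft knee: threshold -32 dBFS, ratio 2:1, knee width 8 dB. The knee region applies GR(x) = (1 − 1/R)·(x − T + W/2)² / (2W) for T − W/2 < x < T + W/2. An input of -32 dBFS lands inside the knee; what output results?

x − T + W/2 = -32 − (-32) + 4 = 4.
GR = (1 − 1/2) × 4² / 16 = 0.5 × 16 / 16 = 0.5 dB.
Output = -32 − 0.5 = -32.5 dBFS.

-32.5 dBFS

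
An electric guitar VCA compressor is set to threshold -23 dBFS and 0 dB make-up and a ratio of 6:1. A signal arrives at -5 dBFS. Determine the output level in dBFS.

Overshoot: -5 − (-23) = 18 dB.
At 6:1 the overshoot is divided by 6, leaving 3 dB above threshold.
Output = -23 + 3 = -20 dBFS.

-20 dBFS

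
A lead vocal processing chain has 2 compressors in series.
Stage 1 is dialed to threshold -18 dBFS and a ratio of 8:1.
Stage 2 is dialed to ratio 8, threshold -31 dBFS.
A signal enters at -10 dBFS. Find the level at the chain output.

-29.25 dBFS

Stage 1: overshoot 8 dB → 8/8 = 1 dB → -17 dBFS.
Stage 2: -17 dBFS is 14 dB over -31 dBFS; at 8:1 that becomes 1.75 dB over, giving -29.25 dBFS.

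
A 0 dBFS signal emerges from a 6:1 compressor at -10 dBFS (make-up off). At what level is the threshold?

Gain reduction = 0 − (-10) = 10 dB; output overshoot = GR / (R − 1) = 10 / 5 = 2 dB.
Threshold = output − output overshoot = -10 − 2 = -12 dBFS.

-12 dBFS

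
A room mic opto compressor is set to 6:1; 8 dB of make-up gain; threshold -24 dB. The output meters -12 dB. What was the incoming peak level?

Stripping the +8 dB make-up gives -20 dB at the gain stage.
That's 4 dB above the -24 dB threshold.
Before 6:1 compression the overshoot was 4 × 6 = 24 dB, so input = -24 + 24 = 0 dB.

0 dB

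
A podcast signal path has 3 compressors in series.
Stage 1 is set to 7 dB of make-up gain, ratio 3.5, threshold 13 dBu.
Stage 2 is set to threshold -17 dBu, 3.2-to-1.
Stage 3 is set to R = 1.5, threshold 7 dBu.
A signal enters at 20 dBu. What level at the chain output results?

Stage 1: overshoot 7 dB → 7/3.5 = 2 dB → 15 dBu; +7 dB make-up → 22 dBu.
Stage 2: 39 dB above -17 dBu, reduced 3.2:1 to 12.1875 dB above → -4.8125 dBu.
Stage 3: below threshold (-4.8125 ≤ 7); passes unchanged; output -4.8125 dBu.

-4.8125 dBu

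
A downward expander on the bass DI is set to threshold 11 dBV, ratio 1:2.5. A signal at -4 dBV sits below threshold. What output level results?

-26.5 dBV

The input is 15 dB below the 11 dBV threshold.
A 1:2.5 expander multiplies undershoot by 2.5: 15 × 2.5 = 37.5 dB below threshold.
Output = 11 − 37.5 = -26.5 dBV.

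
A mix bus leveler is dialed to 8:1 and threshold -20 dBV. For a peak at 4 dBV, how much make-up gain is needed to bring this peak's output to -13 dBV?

4 dB

The peak compresses to -20 + 24/8 = -17 dBV.
To reach -13 dBV requires -13 − (-17) = 4 dB of make-up.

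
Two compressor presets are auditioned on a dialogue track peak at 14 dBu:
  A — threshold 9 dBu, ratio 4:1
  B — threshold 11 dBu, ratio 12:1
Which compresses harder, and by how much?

A, by 1 dB

A: 5 dB over, compressed to 1.25 dB over, so 3.75 dB of GR.
B: 3 dB over, compressed to 0.25 dB over, so 2.75 dB of GR.
Difference: 1 dB in favour of A.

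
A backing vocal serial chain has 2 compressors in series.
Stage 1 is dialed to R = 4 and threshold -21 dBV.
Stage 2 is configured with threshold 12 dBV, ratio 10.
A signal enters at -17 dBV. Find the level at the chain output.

-20 dBV

Stage 1: overshoot 4 dB → 4/4 = 1 dB → -20 dBV.
Stage 2: below threshold (-20 ≤ 12); passes unchanged; output -20 dBV.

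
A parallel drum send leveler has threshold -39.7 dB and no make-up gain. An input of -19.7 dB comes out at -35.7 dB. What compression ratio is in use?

Input overshoot = -19.7 − (-39.7) = 20 dB; output overshoot = -35.7 − (-39.7) = 4 dB.
Ratio = 20 / 4 = 5.

5:1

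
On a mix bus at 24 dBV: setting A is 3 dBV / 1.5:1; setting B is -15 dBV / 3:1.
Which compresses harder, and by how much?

A: 21 dB over, compressed to 14 dB over, so 7 dB of GR.
B: 39 dB over, compressed to 13 dB over, so 26 dB of GR.
B reduces 19 dB more.

B, by 19 dB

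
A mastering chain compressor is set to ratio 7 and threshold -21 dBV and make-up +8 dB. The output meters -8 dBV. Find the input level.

Stripping the +8 dB make-up gives -16 dBV at the gain stage.
Post-compression overshoot = -16 − (-21) = 5 dB.
Undo the ratio: input overshoot = 5 × 7 = 35 dB, giving input = 14 dBV.

14 dBV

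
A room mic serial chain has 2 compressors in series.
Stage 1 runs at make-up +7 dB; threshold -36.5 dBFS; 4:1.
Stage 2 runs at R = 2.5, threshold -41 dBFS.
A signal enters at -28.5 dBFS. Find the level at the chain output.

-35.6 dBFS

Stage 1: -28.5 dBFS is 8 dB over -36.5 dBFS; at 4:1 that becomes 2 dB over, giving -34.5 dBFS; +7 dB make-up → -27.5 dBFS.
Stage 2: -27.5 dBFS is 13.5 dB over -41 dBFS; at 2.5:1 that becomes 5.4 dB over, giving -35.6 dBFS.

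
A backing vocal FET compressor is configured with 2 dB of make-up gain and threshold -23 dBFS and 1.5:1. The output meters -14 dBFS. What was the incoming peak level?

Remove make-up: -14 − 2 = -16 dBFS.
The compressed level sits -16 − (-23) = 7 dB over threshold.
Before 1.5:1 compression the overshoot was 7 × 1.5 = 10.5 dB, so input = -23 + 10.5 = -12.5 dBFS.

-12.5 dBFS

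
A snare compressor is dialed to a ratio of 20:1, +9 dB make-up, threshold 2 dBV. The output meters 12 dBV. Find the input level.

22 dBV

Before make-up, the level was 12 − 9 = 3 dBV.
That's 1 dB above the 2 dBV threshold.
Before 20:1 compression the overshoot was 1 × 20 = 20 dB, so input = 2 + 20 = 22 dBV.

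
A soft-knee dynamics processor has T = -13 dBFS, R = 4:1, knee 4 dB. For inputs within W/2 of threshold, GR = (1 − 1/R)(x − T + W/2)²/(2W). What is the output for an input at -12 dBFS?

x − T + W/2 = -12 − (-13) + 2 = 3.
GR = (1 − 1/4) × 3² / 8 = 0.75 × 9 / 8 = 0.84375 dB.
Output = -12 − 0.84375 = -12.84375 dBFS.

-12.84375 dBFS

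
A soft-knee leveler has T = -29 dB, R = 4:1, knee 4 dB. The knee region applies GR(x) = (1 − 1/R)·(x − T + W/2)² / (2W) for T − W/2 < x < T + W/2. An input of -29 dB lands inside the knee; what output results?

-29.375 dB

x − T + W/2 = -29 − (-29) + 2 = 2.
GR = (1 − 1/4) × 2² / 8 = 0.75 × 4 / 8 = 0.375 dB.
Output = -29 − 0.375 = -29.375 dB.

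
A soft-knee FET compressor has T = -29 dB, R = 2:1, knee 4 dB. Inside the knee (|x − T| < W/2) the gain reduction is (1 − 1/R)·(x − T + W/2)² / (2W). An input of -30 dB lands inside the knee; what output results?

x − T + W/2 = -30 − (-29) + 2 = 1.
GR = (1 − 1/2) × 1² / 8 = 0.5 × 1 / 8 = 0.0625 dB.
Output = -30 − 0.0625 = -30.0625 dB.

-30.0625 dB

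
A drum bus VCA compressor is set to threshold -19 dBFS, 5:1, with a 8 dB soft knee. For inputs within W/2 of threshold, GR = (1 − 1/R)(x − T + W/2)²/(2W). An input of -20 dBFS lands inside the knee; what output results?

-20.45 dBFS

x − T + W/2 = -20 − (-19) + 4 = 3.
GR = (1 − 1/5) × 3² / 16 = 0.8 × 9 / 16 = 0.45 dB.
Output = -20 − 0.45 = -20.45 dBFS.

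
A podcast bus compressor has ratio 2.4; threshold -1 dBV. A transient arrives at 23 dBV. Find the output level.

23 dBV sits 24 dB over threshold.
At 2.4:1 the overshoot is divided by 2.4, leaving 10 dB above threshold.
So the level is -1 + 10 = 9 dBV.

9 dBV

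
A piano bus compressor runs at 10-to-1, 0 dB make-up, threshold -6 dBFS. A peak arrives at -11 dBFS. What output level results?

-11 dBFS is 5 dB below the -6 dBFS threshold, so no gain reduction is applied.
Output = input = -11 dBFS.

-11 dBFS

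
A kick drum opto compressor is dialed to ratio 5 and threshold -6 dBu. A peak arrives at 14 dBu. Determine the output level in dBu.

-2 dBu

The input is 20 dB above the -6 dBu threshold.
At 5:1 the overshoot is divided by 5, leaving 4 dB above threshold.
That puts the output at -2 dBu.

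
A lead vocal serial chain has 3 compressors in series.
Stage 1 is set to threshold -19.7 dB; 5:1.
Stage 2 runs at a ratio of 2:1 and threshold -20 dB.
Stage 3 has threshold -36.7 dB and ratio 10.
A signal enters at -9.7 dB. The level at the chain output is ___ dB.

Stage 1: 10 dB above -19.7 dB, reduced 5:1 to 2 dB above → -17.7 dB.
Stage 2: 2.3 dB above -20 dB, reduced 2:1 to 1.15 dB above → -18.85 dB.
Stage 3: -18.85 dB is 17.85 dB over -36.7 dB; at 10:1 that becomes 1.785 dB over, giving -34.915 dB.

-34.915 dB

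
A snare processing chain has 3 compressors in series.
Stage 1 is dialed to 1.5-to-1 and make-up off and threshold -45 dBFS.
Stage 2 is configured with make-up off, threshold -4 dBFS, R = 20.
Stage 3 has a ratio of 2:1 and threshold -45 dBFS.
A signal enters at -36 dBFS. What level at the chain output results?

-42 dBFS

Stage 1: 9 dB above -45 dBFS, reduced 1.5:1 to 6 dB above → -39 dBFS.
Stage 2: below threshold (-39 ≤ -4); passes unchanged; output -39 dBFS.
Stage 3: overshoot 6 dB → 6/2 = 3 dB → -42 dBFS.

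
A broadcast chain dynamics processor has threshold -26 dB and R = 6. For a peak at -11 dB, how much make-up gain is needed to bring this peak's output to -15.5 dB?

8 dB

The peak compresses to -26 + 15/6 = -23.5 dB.
To reach -15.5 dB requires -15.5 − (-23.5) = 8 dB of make-up.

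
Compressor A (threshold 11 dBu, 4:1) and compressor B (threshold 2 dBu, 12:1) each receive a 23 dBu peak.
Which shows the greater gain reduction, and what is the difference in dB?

B, by 10.25 dB

A: GR = 12 − 12/4 = 9 dB.
B: GR = 21 − 21/12 = 19.25 dB.
B applies 10.25 dB more gain reduction.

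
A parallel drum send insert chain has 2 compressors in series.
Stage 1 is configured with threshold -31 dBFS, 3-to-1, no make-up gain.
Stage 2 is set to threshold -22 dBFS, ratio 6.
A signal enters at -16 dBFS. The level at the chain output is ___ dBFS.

-26 dBFS

Stage 1: 15 dB above -31 dBFS, reduced 3:1 to 5 dB above → -26 dBFS.
Stage 2: -26 dBFS is at or below the -22 dBFS threshold — no compression; output -26 dBFS.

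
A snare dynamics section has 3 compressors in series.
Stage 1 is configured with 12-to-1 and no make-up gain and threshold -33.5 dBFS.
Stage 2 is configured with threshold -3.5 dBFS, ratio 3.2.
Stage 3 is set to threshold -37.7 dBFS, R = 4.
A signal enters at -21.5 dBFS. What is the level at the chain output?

Stage 1: overshoot 12 dB → 12/12 = 1 dB → -32.5 dBFS.
Stage 2: -32.5 dBFS ≤ -3.5 dBFS, so stage 2 doesn't engage; output -32.5 dBFS.
Stage 3: 5.2 dB above -37.7 dBFS, reduced 4:1 to 1.3 dB above → -36.4 dBFS.

-36.4 dBFS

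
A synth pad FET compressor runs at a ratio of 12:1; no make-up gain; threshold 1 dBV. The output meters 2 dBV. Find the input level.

13 dBV

Post-compression overshoot = 2 − 1 = 1 dB.
Before 12:1 compression the overshoot was 1 × 12 = 12 dB, so input = 1 + 12 = 13 dBV.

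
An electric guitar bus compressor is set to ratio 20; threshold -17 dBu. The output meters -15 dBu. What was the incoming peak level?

Post-compression overshoot = -15 − (-17) = 2 dB.
Undo the ratio: input overshoot = 2 × 20 = 40 dB, giving input = 23 dBu.

23 dBu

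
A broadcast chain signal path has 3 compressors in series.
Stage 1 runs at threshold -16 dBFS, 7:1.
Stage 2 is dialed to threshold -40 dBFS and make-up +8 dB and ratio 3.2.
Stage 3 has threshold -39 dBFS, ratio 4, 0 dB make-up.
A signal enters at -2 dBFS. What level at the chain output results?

Stage 1: 14 dB above -16 dBFS, reduced 7:1 to 2 dB above → -14 dBFS.
Stage 2: overshoot 26 dB → 26/3.2 = 8.125 dB → -31.875 dBFS; +8 dB make-up → -23.875 dBFS.
Stage 3: -23.875 dBFS is 15.125 dB over -39 dBFS; at 4:1 that becomes 3.78125 dB over, giving -35.21875 dBFS.

-35.21875 dBFS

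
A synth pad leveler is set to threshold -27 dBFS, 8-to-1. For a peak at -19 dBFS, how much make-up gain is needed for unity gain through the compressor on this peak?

7 dB

Overshoot 8 dB → 8/8 = 1 dB after compression, so the compressed level is -27 + 1 = -26 dBFS.
Make-up = target − compressed = -19 − (-26) = 7 dB.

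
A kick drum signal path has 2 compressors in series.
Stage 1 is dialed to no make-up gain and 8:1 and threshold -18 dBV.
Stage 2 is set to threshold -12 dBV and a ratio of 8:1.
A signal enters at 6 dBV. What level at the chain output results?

Stage 1: overshoot 24 dB → 24/8 = 3 dB → -15 dBV.
Stage 2: -15 dBV ≤ -12 dBV, so stage 2 doesn't engage; output -15 dBV.

-15 dBV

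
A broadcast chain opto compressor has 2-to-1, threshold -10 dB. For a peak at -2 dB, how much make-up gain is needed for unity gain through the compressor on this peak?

4 dB

Overshoot 8 dB → 8/2 = 4 dB after compression, so the compressed level is -10 + 4 = -6 dB.
Make-up = target − compressed = -2 − (-6) = 4 dB.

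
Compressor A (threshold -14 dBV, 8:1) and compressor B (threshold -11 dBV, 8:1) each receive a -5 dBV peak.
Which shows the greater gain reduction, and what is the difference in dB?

A: GR = 9 − 9/8 = 7.875 dB.
B: GR = 6 − 6/8 = 5.25 dB.
A applies 2.625 dB more gain reduction.

A, by 2.625 dB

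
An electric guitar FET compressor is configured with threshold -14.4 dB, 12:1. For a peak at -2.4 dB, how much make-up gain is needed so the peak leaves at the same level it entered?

The peak compresses to -14.4 + 12/12 = -13.4 dB.
To reach -2.4 dB requires -2.4 − (-13.4) = 11 dB of make-up.

11 dB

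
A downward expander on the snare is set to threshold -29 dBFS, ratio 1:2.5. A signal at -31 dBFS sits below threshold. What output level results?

-34 dBFS

Below threshold, a 1:2.5 expander applies gain = (2.5−1)×(T − x) of attenuation.
(2.5−1) × 2 = 3 dB, so output = -31 − 3 = -34 dBFS.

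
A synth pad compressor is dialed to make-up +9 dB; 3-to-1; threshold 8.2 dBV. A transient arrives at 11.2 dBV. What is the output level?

11.2 dBV sits 3 dB over threshold.
3:1 compression reduces that to 3/3 = 1 dB over.
That puts the output at 9.2 dBV; make-up adds 9 dB, giving 18.2 dBV.

18.2 dBV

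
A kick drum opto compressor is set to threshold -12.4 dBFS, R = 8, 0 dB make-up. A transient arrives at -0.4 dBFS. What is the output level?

-10.9 dBFS

-0.4 dBFS sits 12 dB over threshold.
8:1 compression reduces that to 12/8 = 1.5 dB over.
That puts the output at -10.9 dBFS.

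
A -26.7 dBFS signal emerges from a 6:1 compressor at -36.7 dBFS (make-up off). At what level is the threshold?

-38.7 dBFS

Let T be the threshold. Output overshoot = (input overshoot)/R, so -36.7 − T = (-26.7 − T)/6.
6·(-36.7 − T) = -26.7 − T → 5·T = -220.2 − (-26.7) = -193.5.
T = -193.5/5 = -38.7 dBFS.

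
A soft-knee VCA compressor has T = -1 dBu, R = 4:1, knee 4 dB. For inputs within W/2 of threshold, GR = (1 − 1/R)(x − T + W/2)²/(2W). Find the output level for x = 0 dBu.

x − T + W/2 = 0 − (-1) + 2 = 3.
GR = (1 − 1/4) × 3² / 8 = 0.75 × 9 / 8 = 0.84375 dB.
Output = 0 − 0.84375 = -0.84375 dBu.

-0.84375 dBu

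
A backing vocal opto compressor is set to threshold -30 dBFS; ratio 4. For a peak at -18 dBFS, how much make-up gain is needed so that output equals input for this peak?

Without make-up, output = threshold + overshoot/4 = -30 + 3 = -27 dBFS.
Gap to target: 9 dB.

9 dB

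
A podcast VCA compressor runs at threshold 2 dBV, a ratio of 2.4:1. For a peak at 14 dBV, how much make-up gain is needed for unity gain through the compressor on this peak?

7 dB

Overshoot 12 dB → 12/2.4 = 5 dB after compression, so the compressed level is 2 + 5 = 7 dBV.
Make-up = target − compressed = 14 − 7 = 7 dB.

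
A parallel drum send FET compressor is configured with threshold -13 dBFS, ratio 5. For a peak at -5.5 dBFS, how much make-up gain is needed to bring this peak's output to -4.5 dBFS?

Without make-up, output = threshold + overshoot/5 = -13 + 1.5 = -11.5 dBFS.
Gap to target: 7 dB.

7 dB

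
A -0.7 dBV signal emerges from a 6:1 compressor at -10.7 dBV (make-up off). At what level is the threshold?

Input is 12 dB above T (since output overshoot × R = input overshoot: (-10.7 − T)·6 = -0.7 − T gives T = -12.7 dBV).
Check: -12.7 + (-0.7 − (-12.7))/6 = -12.7 + 2 = -10.7 dBV. ✓

-12.7 dBV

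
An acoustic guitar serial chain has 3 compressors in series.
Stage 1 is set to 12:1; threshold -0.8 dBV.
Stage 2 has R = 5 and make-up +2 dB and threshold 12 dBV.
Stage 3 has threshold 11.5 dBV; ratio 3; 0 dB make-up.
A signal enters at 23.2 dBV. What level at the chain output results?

3.2 dBV

Stage 1: 23.2 dBV is 24 dB over -0.8 dBV; at 12:1 that becomes 2 dB over, giving 1.2 dBV.
Stage 2: 1.2 dBV ≤ 12 dBV, so stage 2 doesn't engage; make-up brings it to 3.2 dBV.
Stage 3: 3.2 dBV ≤ 11.5 dBV, so stage 3 doesn't engage; output 3.2 dBV.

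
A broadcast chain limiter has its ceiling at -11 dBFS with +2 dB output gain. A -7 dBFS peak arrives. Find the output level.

At ∞:1, everything above -11 dBFS is held at the ceiling.
Output gain then adds 2 dB: -11 + 2 = -9 dBFS.

-9 dBFS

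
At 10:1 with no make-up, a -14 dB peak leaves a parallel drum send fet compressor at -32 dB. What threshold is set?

Let T be the threshold. Output overshoot = (input overshoot)/R, so -32 − T = (-14 − T)/10.
10·(-32 − T) = -14 − T → 9·T = -320 − (-14) = -306.
T = -306/9 = -34 dB.

-34 dB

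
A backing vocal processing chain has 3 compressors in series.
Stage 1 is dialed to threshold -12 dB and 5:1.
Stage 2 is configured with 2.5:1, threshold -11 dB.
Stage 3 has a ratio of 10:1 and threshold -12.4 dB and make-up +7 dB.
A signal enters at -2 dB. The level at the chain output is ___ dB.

-5.22 dB

Stage 1: -2 dB is 10 dB over -12 dB; at 5:1 that becomes 2 dB over, giving -10 dB.
Stage 2: overshoot 1 dB → 1/2.5 = 0.4 dB → -10.6 dB.
Stage 3: -10.6 dB is 1.8 dB over -12.4 dB; at 10:1 that becomes 0.18 dB over, giving -12.22 dB; +7 dB make-up → -5.22 dB.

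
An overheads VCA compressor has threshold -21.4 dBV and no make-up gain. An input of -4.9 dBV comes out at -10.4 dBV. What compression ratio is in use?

Input overshoot = -4.9 − (-21.4) = 16.5 dB; output overshoot = -10.4 − (-21.4) = 11 dB.
Ratio = 16.5 / 11 = 1.5.

1.5:1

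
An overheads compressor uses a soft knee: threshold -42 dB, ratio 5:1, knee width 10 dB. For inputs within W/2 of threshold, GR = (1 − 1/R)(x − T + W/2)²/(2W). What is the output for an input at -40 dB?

x − T + W/2 = -40 − (-42) + 5 = 7.
GR = (1 − 1/5) × 7² / 20 = 0.8 × 49 / 20 = 1.96 dB.
Output = -40 − 1.96 = -41.96 dB.

-41.96 dB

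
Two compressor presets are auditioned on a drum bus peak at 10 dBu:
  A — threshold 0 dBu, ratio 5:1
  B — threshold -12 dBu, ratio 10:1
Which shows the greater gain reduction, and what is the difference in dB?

B, by 11.8 dB

A: GR = 10 − 10/5 = 8 dB.
B: GR = 22 − 22/10 = 19.8 dB.
B applies 11.8 dB more gain reduction.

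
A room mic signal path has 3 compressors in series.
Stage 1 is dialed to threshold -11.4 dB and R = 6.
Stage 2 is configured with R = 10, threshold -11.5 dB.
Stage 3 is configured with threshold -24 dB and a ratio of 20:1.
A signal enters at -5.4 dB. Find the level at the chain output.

Stage 1: 6 dB above -11.4 dB, reduced 6:1 to 1 dB above → -10.4 dB.
Stage 2: -10.4 dB is 1.1 dB over -11.5 dB; at 10:1 that becomes 0.11 dB over, giving -11.39 dB.
Stage 3: -11.39 dB is 12.61 dB over -24 dB; at 20:1 that becomes 0.6305 dB over, giving -23.3695 dB.

-23.3695 dB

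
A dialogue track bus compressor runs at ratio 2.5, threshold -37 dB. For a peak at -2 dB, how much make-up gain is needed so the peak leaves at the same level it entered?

21 dB

Overshoot 35 dB → 35/2.5 = 14 dB after compression, so the compressed level is -37 + 14 = -23 dB.
Make-up = target − compressed = -2 − (-23) = 21 dB.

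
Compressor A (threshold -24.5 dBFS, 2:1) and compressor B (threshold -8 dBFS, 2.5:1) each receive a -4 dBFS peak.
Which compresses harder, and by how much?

A: GR = 20.5 − 20.5/2 = 10.25 dB.
B: GR = 4 − 4/2.5 = 2.4 dB.
Difference: 7.85 dB in favour of A.

A, by 7.85 dB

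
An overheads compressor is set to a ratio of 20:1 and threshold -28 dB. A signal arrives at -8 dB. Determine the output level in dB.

Overshoot: -8 − (-28) = 20 dB.
At 20:1 the overshoot is divided by 20, leaving 1 dB above threshold.
That puts the output at -27 dB.

-27 dB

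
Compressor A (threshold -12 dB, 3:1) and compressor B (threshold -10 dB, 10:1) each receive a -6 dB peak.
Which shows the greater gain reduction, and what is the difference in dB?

A: 6 dB over, compressed to 2 dB over, so 4 dB of GR.
B: 4 dB over, compressed to 0.4 dB over, so 3.6 dB of GR.
Difference: 0.4 dB in favour of A.

A, by 0.4 dB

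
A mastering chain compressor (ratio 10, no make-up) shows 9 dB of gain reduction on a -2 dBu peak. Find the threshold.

Input is 10 dB above T (since output overshoot × R = input overshoot: (-11 − T)·10 = -2 − T gives T = -12 dBu).
Check: -12 + (-2 − (-12))/10 = -12 + 1 = -11 dBu. ✓

-12 dBu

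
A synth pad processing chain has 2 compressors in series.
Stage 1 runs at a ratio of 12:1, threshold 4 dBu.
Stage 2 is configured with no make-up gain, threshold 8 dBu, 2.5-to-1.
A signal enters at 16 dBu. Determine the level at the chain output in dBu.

5 dBu

Stage 1: overshoot 12 dB → 12/12 = 1 dB → 5 dBu.
Stage 2: 5 dBu is at or below the 8 dBu threshold — no compression; output 5 dBu.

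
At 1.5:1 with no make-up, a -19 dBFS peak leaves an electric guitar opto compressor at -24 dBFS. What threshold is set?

Let T be the threshold. Output overshoot = (input overshoot)/R, so -24 − T = (-19 − T)/1.5.
1.5·(-24 − T) = -19 − T → 0.5·T = -36 − (-19) = -17.
T = -17/0.5 = -34 dBFS.

-34 dBFS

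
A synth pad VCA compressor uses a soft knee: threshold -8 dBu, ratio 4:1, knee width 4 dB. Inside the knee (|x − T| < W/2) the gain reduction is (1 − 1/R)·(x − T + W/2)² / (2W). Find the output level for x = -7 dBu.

-7.84375 dBu

x − T + W/2 = -7 − (-8) + 2 = 3.
GR = (1 − 1/4) × 3² / 8 = 0.75 × 9 / 8 = 0.84375 dB.
Output = -7 − 0.84375 = -7.84375 dBu.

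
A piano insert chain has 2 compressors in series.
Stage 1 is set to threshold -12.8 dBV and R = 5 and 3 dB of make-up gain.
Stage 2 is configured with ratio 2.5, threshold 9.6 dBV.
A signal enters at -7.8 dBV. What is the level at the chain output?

Stage 1: -7.8 dBV is 5 dB over -12.8 dBV; at 5:1 that becomes 1 dB over, giving -11.8 dBV; +3 dB make-up → -8.8 dBV.
Stage 2: below threshold (-8.8 ≤ 9.6); passes unchanged; output -8.8 dBV.

-8.8 dBV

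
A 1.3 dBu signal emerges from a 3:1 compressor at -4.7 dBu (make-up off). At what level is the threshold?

Input is 9 dB above T (since output overshoot × R = input overshoot: (-4.7 − T)·3 = 1.3 − T gives T = -7.7 dBu).
Check: -7.7 + (1.3 − (-7.7))/3 = -7.7 + 3 = -4.7 dBu. ✓

-7.7 dBu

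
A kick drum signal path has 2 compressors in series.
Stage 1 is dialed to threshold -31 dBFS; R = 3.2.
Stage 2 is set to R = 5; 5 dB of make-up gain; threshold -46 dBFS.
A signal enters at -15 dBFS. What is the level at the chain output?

Stage 1: overshoot 16 dB → 16/3.2 = 5 dB → -26 dBFS.
Stage 2: overshoot 20 dB → 20/5 = 4 dB → -42 dBFS; +5 dB make-up → -37 dBFS.

-37 dBFS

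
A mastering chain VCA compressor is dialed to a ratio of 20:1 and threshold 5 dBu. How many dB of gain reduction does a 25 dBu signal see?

19 dB

Overshoot = 25 − 5 = 20 dB.
At 20:1, output sits 20/20 = 1 dB above threshold.
Gain reduction = 20 − 1 = 19 dB.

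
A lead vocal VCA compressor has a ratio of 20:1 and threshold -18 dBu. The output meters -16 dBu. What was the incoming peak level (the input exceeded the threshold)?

That's 2 dB above the -18 dBu threshold.
Input overshoot = R × output overshoot = 40 dB → input = -18 + 40 = 22 dBu.

22 dBu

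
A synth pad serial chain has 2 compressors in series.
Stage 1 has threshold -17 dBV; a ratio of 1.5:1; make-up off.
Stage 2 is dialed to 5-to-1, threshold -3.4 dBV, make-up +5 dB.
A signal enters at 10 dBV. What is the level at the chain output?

Stage 1: 27 dB above -17 dBV, reduced 1.5:1 to 18 dB above → 1 dBV.
Stage 2: overshoot 4.4 dB → 4.4/5 = 0.88 dB → -2.52 dBV; +5 dB make-up → 2.48 dBV.

2.48 dBV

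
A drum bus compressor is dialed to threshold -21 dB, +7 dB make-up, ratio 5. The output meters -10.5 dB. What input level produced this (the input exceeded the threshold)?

-3.5 dB

Remove make-up: -10.5 − 7 = -17.5 dB.
That's 3.5 dB above the -21 dB threshold.
Before 5:1 compression the overshoot was 3.5 × 5 = 17.5 dB, so input = -21 + 17.5 = -3.5 dB.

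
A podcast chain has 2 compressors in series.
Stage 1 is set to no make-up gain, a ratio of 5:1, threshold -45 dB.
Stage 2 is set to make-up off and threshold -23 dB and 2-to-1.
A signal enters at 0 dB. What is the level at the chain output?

Stage 1: overshoot 45 dB → 45/5 = 9 dB → -36 dB.
Stage 2: -36 dB ≤ -23 dB, so stage 2 doesn't engage; output -36 dB.

-36 dB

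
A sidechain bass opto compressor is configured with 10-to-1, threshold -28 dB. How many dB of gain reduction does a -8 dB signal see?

18 dB

Overshoot = -8 − (-28) = 20 dB.
At 10:1, output sits 20/10 = 2 dB above threshold.
GR = overshoot in − overshoot out = 20 − 2 = 18 dB.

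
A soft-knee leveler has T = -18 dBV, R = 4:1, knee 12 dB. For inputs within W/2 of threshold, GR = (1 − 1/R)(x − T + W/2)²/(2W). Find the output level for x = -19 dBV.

x − T + W/2 = -19 − (-18) + 6 = 5.
GR = (1 − 1/4) × 5² / 24 = 0.75 × 25 / 24 = 0.78125 dB.
Output = -19 − 0.78125 = -19.78125 dBV.

-19.78125 dBV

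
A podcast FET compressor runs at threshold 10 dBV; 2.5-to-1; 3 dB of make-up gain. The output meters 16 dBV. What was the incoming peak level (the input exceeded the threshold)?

17.5 dBV

Stripping the +3 dB make-up gives 13 dBV at the gain stage.
That's 3 dB above the 10 dBV threshold.
Before 2.5:1 compression the overshoot was 3 × 2.5 = 7.5 dB, so input = 10 + 7.5 = 17.5 dBV.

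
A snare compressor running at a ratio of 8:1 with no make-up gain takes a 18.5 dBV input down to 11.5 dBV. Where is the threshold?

Let T be the threshold. Output overshoot = (input overshoot)/R, so 11.5 − T = (18.5 − T)/8.
8·(11.5 − T) = 18.5 − T → 7·T = 92 − 18.5 = 73.5.
T = 73.5/7 = 10.5 dBV.

10.5 dBV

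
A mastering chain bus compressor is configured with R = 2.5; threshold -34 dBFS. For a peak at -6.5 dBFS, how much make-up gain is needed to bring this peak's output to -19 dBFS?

The peak compresses to -34 + 27.5/2.5 = -23 dBFS.
To reach -19 dBFS requires -19 − (-23) = 4 dB of make-up.

4 dB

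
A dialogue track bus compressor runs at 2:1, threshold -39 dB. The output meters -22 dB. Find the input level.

That's 17 dB above the -39 dB threshold.
Input overshoot = R × output overshoot = 34 dB → input = -39 + 34 = -5 dB.

-5 dB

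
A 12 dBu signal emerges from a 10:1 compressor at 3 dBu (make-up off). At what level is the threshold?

2 dBu

Gain reduction = 12 − 3 = 9 dB; output overshoot = GR / (R − 1) = 9 / 9 = 1 dB.
Threshold = output − output overshoot = 3 − 1 = 2 dBu.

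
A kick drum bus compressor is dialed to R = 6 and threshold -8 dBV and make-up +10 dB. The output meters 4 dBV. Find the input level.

4 dBV

Before make-up, the level was 4 − 10 = -6 dBV.
Post-compression overshoot = -6 − (-8) = 2 dB.
Undo the ratio: input overshoot = 2 × 6 = 12 dB, giving input = 4 dBV.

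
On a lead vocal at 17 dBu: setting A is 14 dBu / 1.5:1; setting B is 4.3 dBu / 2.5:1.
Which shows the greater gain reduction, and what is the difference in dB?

A: 3 dB over, compressed to 2 dB over, so 1 dB of GR.
B: 12.7 dB over, compressed to 5.08 dB over, so 7.62 dB of GR.
B reduces 6.62 dB more.

B, by 6.62 dB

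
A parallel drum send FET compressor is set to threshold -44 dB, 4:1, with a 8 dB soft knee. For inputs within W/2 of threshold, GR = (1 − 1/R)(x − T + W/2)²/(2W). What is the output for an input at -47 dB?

x − T + W/2 = -47 − (-44) + 4 = 1.
GR = (1 − 1/4) × 1² / 16 = 0.75 × 1 / 16 = 0.046875 dB.
Output = -47 − 0.046875 = -47.046875 dB.

-47.046875 dB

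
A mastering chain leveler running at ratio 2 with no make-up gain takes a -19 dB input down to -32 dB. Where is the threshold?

Gain reduction = -19 − (-32) = 13 dB; output overshoot = GR / (R − 1) = 13 / 1 = 13 dB.
Threshold = output − output overshoot = -32 − 13 = -45 dB.

-45 dB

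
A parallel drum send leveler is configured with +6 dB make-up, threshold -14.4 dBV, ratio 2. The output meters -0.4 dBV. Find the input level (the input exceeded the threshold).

1.6 dBV

Stripping the +6 dB make-up gives -6.4 dBV at the gain stage.
That's 8 dB above the -14.4 dBV threshold.
Before 2:1 compression the overshoot was 8 × 2 = 16 dB, so input = -14.4 + 16 = 1.6 dBV.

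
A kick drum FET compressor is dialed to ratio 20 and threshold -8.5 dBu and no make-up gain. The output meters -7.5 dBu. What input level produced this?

11.5 dBu

Post-compression overshoot = -7.5 − (-8.5) = 1 dB.
Before 20:1 compression the overshoot was 1 × 20 = 20 dB, so input = -8.5 + 20 = 11.5 dBu.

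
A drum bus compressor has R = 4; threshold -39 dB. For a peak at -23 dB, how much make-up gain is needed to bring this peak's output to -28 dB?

Without make-up, output = threshold + overshoot/4 = -39 + 4 = -35 dB.
Gap to target: 7 dB.

7 dB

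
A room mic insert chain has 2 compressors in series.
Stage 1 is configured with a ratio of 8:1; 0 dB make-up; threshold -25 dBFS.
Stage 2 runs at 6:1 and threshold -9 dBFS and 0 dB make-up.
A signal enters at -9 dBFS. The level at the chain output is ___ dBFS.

-23 dBFS

Stage 1: overshoot 16 dB → 16/8 = 2 dB → -23 dBFS.
Stage 2: below threshold (-23 ≤ -9); passes unchanged; output -23 dBFS.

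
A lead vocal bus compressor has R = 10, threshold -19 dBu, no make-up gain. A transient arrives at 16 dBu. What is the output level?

16 dBu sits 35 dB over threshold.
10:1 compression reduces that to 35/10 = 3.5 dB over.
Output = -19 + 3.5 = -15.5 dBu.

-15.5 dBu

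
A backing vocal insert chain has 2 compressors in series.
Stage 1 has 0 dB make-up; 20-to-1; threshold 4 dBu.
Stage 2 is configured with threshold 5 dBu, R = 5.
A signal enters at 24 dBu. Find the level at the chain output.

5 dBu

Stage 1: 20 dB above 4 dBu, reduced 20:1 to 1 dB above → 5 dBu.
Stage 2: below threshold (5 ≤ 5); passes unchanged; output 5 dBu.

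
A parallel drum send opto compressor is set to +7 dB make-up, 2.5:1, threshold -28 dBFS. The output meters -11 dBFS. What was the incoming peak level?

-3 dBFS

Stripping the +7 dB make-up gives -18 dBFS at the gain stage.
Post-compression overshoot = -18 − (-28) = 10 dB.
Undo the ratio: input overshoot = 10 × 2.5 = 25 dB, giving input = -3 dBFS.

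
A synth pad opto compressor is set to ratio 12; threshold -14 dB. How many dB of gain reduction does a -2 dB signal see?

11 dB

Overshoot = -2 − (-14) = 12 dB.
A 12:1 ratio leaves 1 dB of that excess.
Gain reduction = 12 − 1 = 11 dB.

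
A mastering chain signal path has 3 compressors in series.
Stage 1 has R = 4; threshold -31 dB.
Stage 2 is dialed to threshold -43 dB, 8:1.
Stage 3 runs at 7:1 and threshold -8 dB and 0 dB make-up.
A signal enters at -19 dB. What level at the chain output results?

Stage 1: overshoot 12 dB → 12/4 = 3 dB → -28 dB.
Stage 2: 15 dB above -43 dB, reduced 8:1 to 1.875 dB above → -41.125 dB.
Stage 3: below threshold (-41.125 ≤ -8); passes unchanged; output -41.125 dB.

-41.125 dB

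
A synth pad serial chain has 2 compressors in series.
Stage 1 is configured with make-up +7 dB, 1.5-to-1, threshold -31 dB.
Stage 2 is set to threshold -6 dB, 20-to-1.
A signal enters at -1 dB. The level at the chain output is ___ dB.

Stage 1: -1 dB is 30 dB over -31 dB; at 1.5:1 that becomes 20 dB over, giving -11 dB; +7 dB make-up → -4 dB.
Stage 2: -4 dB is 2 dB over -6 dB; at 20:1 that becomes 0.1 dB over, giving -5.9 dB.

-5.9 dB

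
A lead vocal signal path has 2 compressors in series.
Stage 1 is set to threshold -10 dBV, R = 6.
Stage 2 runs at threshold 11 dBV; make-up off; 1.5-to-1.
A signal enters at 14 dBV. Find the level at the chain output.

-6 dBV

Stage 1: 14 dBV is 24 dB over -10 dBV; at 6:1 that becomes 4 dB over, giving -6 dBV.
Stage 2: -6 dBV ≤ 11 dBV, so stage 2 doesn't engage; output -6 dBV.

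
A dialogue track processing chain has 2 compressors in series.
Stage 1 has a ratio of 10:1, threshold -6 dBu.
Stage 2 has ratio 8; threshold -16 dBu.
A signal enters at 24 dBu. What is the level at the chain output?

Stage 1: overshoot 30 dB → 30/10 = 3 dB → -3 dBu.
Stage 2: overshoot 13 dB → 13/8 = 1.625 dB → -14.375 dBu.

-14.375 dBu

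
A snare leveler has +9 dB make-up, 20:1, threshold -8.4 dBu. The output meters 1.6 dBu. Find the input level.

Remove make-up: 1.6 − 9 = -7.4 dBu.
That's 1 dB above the -8.4 dBu threshold.
Input overshoot = R × output overshoot = 20 dB → input = -8.4 + 20 = 11.6 dBu.

11.6 dBu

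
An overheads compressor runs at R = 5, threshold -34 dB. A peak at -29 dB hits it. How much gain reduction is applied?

Overshoot = -29 − (-34) = 5 dB.
After 5:1 compression the overshoot becomes 5/5 = 1 dB.
GR = overshoot in − overshoot out = 5 − 1 = 4 dB.

4 dB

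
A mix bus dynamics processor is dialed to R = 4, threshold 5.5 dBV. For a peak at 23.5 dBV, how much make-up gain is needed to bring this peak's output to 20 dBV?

Without make-up, output = threshold + overshoot/4 = 5.5 + 4.5 = 10 dBV.
Gap to target: 10 dB.

10 dB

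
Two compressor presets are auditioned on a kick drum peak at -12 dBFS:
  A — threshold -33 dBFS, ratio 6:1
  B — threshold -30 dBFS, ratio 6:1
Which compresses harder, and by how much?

A, by 2.5 dB

A: 21 dB over, compressed to 3.5 dB over, so 17.5 dB of GR.
B: 18 dB over, compressed to 3 dB over, so 15 dB of GR.
A applies 2.5 dB more gain reduction.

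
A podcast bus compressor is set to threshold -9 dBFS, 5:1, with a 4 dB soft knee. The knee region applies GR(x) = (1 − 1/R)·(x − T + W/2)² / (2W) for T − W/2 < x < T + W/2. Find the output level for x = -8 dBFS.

x − T + W/2 = -8 − (-9) + 2 = 3.
GR = (1 − 1/5) × 3² / 8 = 0.8 × 9 / 8 = 0.9 dB.
Output = -8 − 0.9 = -8.9 dBFS.

-8.9 dBFS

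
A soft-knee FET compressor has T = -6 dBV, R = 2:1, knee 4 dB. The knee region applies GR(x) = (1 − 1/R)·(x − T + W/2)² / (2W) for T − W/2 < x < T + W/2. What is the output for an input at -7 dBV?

x − T + W/2 = -7 − (-6) + 2 = 1.
GR = (1 − 1/2) × 1² / 8 = 0.5 × 1 / 8 = 0.0625 dB.
Output = -7 − 0.0625 = -7.0625 dBV.

-7.0625 dBV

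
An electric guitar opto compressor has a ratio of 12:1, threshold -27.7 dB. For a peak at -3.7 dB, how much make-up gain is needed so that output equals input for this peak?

22 dB

Overshoot 24 dB → 24/12 = 2 dB after compression, so the compressed level is -27.7 + 2 = -25.7 dB.
Make-up = target − compressed = -3.7 − (-25.7) = 22 dB.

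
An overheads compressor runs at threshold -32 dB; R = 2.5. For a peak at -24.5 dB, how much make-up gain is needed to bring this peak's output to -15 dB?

The peak compresses to -32 + 7.5/2.5 = -29 dB.
To reach -15 dB requires -15 − (-29) = 14 dB of make-up.

14 dB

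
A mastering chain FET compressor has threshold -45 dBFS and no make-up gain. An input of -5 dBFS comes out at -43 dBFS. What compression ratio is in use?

Input overshoot = -5 − (-45) = 40 dB; output overshoot = -43 − (-45) = 2 dB.
Ratio = 40 / 2 = 20.

20:1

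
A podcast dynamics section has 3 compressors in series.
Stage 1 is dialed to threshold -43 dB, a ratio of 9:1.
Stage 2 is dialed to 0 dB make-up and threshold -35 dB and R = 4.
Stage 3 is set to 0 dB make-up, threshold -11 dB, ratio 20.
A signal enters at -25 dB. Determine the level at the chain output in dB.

Stage 1: 18 dB above -43 dB, reduced 9:1 to 2 dB above → -41 dB.
Stage 2: -41 dB ≤ -35 dB, so stage 2 doesn't engage; output -41 dB.
Stage 3: below threshold (-41 ≤ -11); passes unchanged; output -41 dB.

-41 dB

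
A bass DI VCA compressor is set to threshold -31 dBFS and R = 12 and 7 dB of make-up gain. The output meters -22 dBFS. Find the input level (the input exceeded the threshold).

Remove make-up: -22 − 7 = -29 dBFS.
The compressed level sits -29 − (-31) = 2 dB over threshold.
Input overshoot = R × output overshoot = 24 dB → input = -31 + 24 = -7 dBFS.

-7 dBFS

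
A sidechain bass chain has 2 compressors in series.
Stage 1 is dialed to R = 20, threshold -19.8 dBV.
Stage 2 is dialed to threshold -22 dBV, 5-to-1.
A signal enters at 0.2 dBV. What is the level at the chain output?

-21.36 dBV

Stage 1: overshoot 20 dB → 20/20 = 1 dB → -18.8 dBV.
Stage 2: -18.8 dBV is 3.2 dB over -22 dBV; at 5:1 that becomes 0.64 dB over, giving -21.36 dBV.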